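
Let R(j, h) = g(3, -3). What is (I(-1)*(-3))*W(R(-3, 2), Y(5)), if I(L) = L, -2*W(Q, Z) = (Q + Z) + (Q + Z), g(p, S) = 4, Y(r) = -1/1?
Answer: -9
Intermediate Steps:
Y(r) = -1 (Y(r) = -1*1 = -1)
R(j, h) = 4
W(Q, Z) = -Q - Z (W(Q, Z) = -((Q + Z) + (Q + Z))/2 = -(2*Q + 2*Z)/2 = -Q - Z)
(I(-1)*(-3))*W(R(-3, 2), Y(5)) = (-1*(-3))*(-1*4 - 1*(-1)) = 3*(-4 + 1) = 3*(-3) = -9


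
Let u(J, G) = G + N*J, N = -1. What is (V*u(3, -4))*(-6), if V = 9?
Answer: 378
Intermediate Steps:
u(J, G) = G - J
(V*u(3, -4))*(-6) = (9*(-4 - 1*3))*(-6) = (9*(-4 - 3))*(-6) = (9*(-7))*(-6) = -63*(-6) = 378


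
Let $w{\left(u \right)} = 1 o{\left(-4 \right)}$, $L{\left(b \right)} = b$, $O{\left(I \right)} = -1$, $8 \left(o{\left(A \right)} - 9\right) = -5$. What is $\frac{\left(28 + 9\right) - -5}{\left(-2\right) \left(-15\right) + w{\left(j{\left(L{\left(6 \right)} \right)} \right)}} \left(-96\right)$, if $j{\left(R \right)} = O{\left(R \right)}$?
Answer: $- \frac{32256}{307} \approx -105.07$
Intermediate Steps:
$o{\left(A \right)} = \frac{67}{8}$ ($o{\left(A \right)} = 9 + \frac{1}{8} \left(-5\right) = 9 - \frac{5}{8} = \frac{67}{8}$)
$j{\left(R \right)} = -1$
$w{\left(u \right)} = \frac{67}{8}$ ($w{\left(u \right)} = 1 \cdot \frac{67}{8} = \frac{67}{8}$)
$\frac{\left(28 + 9\right) - -5}{\left(-2\right) \left(-15\right) + w{\left(j{\left(L{\left(6 \right)} \right)} \right)}} \left(-96\right) = \frac{\left(28 + 9\right) - -5}{\left(-2\right) \left(-15\right) + \frac{67}{8}} \left(-96\right) = \frac{37 + 5}{30 + \frac{67}{8}} \left(-96\right) = \frac{1}{\frac{307}{8}} \cdot 42 \left(-96\right) = \frac{8}{307} \cdot 42 \left(-96\right) = \frac{336}{307} \left(-96\right) = - \frac{32256}{307}$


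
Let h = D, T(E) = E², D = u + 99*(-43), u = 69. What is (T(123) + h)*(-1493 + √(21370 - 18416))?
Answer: -16334913 + 10941*√2954 ≈ -1.5740e+7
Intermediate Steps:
D = -4188 (D = 69 + 99*(-43) = 69 - 4257 = -4188)
h = -4188
(T(123) + h)*(-1493 + √(21370 - 18416)) = (123² - 4188)*(-1493 + √(21370 - 18416)) = (15129 - 4188)*(-1493 + √2954) = 10941*(-1493 + √2954) = -16334913 + 10941*√2954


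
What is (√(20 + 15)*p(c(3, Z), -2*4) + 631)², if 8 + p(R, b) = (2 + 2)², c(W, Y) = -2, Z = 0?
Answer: 400401 + 10096*√35 ≈ 4.6013e+5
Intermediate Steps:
p(R, b) = 8 (p(R, b) = -8 + (2 + 2)² = -8 + 4² = -8 + 16 = 8)
(√(20 + 15)*p(c(3, Z), -2*4) + 631)² = (√(20 + 15)*8 + 631)² = (√35*8 + 631)² = (8*√35 + 631)² = (631 + 8*√35)²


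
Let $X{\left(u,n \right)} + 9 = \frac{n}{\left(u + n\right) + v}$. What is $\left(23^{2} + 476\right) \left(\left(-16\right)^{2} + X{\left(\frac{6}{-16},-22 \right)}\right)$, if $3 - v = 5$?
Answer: $\frac{3238847}{13} \approx 2.4914 \cdot 10^{5}$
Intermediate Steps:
$v = -2$ ($v = 3 - 5 = -2$)
$X{\left(u,n \right)} = -9 + \frac{n}{-2 + n + u}$ ($X{\left(u,n \right)} = -9 + \frac{n}{\left(u + n\right) - 2} = -9 + \frac{n}{\left(n + u\right) - 2} = -9 + \frac{n}{-2 + n + u}$)
$\left(23^{2} + 476\right) \left(\left(-16\right)^{2} + X{\left(\frac{6}{-16},-22 \right)}\right) = \left(23^{2} + 476\right) \left(\left(-16\right)^{2} + \frac{18 - 9 \frac{6}{-16} - -176}{-2 - 22 + \frac{6}{-16}}\right) = \left(529 + 476\right) \left(256 + \frac{18 - 9 \cdot 6 \left(- \frac{1}{16}\right) + 176}{-2 - 22 + 6 \left(- \frac{1}{16}\right)}\right) = 1005 \left(256 + \frac{18 - - \frac{27}{8} + 176}{-2 - 22 - \frac{3}{8}}\right) = 1005 \left(256 + \frac{18 + \frac{27}{8} + 176}{- \frac{195}{8}}\right) = 1005 \left(256 - \frac{1579}{195}\right) = 1005 \cdot \frac{48341}{195} = \frac{3238847}{13}$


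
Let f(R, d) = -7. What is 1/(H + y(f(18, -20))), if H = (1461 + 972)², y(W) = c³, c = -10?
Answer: 1/5918489 ≈ 1.6896e-7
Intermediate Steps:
y(W) = -1000 (y(W) = (-10)³ = -1000)
H = 5919489 (H = 2433² = 5919489)
1/(H + y(f(18, -20))) = 1/(5919489 - 1000) = 1/5918489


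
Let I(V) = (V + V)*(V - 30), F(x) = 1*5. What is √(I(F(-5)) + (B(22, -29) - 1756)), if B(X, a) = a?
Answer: I*√2035 ≈ 45.111*I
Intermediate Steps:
F(x) = 5
I(V) = 2*V*(-30 + V) (I(V) = (2*V)*(-30 + V) = 2*V*(-30 + V))
√(I(F(-5)) + (B(22, -29) - 1756)) = √(2*5*(-30 + 5) + (-29 - 1756)) = √(2*5*(-25) - 1785) = √(-250 - 1785) = √(-2035) = I*√2035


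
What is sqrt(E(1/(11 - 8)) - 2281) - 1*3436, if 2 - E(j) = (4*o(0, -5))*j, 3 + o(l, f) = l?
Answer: -3436 + 5*I*sqrt(91) ≈ -3436.0 + 47.697*I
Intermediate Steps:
o(l, f) = -3 + l
E(j) = 2 + 12*j (E(j) = 2 - 4*(-3 + 0)*j = 2 - 4*(-3)*j = 2 - (-12)*j = 2 + 12*j)
sqrt(E(1/(11 - 8)) - 2281) - 1*3436 = sqrt((2 + 12/(11 - 8)) - 2281) - 1*3436 = sqrt((2 + 12/3) - 2281) - 3436 = sqrt((2 + 12*(1/3)) - 2281) - 3436 = sqrt((2 + 4) - 2281) - 3436 = sqrt(6 - 2281) - 3436 = sqrt(-2275) - 3436 = 5*I*sqrt(91) - 3436 = -3436 + 5*I*sqrt(91)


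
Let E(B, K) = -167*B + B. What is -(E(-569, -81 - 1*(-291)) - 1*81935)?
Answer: -12519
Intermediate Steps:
E(B, K) = -166*B
-(E(-569, -81 - 1*(-291)) - 1*81935) = -(-166*(-569) - 1*81935) = -(94454 - 81935) = -1*12519 = -12519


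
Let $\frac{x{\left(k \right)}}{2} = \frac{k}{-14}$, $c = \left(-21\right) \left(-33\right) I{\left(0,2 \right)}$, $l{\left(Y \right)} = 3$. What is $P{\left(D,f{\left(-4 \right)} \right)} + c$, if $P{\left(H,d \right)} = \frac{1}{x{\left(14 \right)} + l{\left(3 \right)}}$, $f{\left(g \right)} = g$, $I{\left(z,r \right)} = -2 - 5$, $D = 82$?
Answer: $-4850$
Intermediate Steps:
$I{\left(z,r \right)} = -7$ ($I{\left(z,r \right)} = -2 - 5 = -7$)
$c = -4851$ ($c = \left(-21\right) \left(-33\right) \left(-7\right) = 693 \left(-7\right) = -4851$)
$x{\left(k \right)} = - \frac{k}{7}$ ($x{\left(k \right)} = 2 \frac{k}{-14} = 2 k \left(- \frac{1}{14}\right) = 2 \left(- \frac{k}{14}\right) = - \frac{k}{7}$)
$P{\left(H,d \right)} = 1$ ($P{\left(H,d \right)} = \frac{1}{\left(- \frac{1}{7}\right) 14 + 3} = \frac{1}{-2 + 3} = 1^{-1} = 1$)
$P{\left(D,f{\left(-4 \right)} \right)} + c = 1 - 4851 = -4850$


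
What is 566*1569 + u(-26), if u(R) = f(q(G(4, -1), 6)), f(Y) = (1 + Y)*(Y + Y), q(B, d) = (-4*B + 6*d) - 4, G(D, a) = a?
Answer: 890718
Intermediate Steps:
q(B, d) = -4 - 4*B + 6*d
f(Y) = 2*Y*(1 + Y) (f(Y) = (1 + Y)*(2*Y) = 2*Y*(1 + Y))
u(R) = 2664 (u(R) = 2*(-4 - 4*(-1) + 6*6)*(1 + (-4 - 4*(-1) + 6*6)) = 2*(-4 + 4 + 36)*(1 + (-4 + 4 + 36)) = 2*36*(1 + 36) = 2*36*37 = 2664)
566*1569 + u(-26) = 566*1569 + 2664 = 888054 + 2664 = 890718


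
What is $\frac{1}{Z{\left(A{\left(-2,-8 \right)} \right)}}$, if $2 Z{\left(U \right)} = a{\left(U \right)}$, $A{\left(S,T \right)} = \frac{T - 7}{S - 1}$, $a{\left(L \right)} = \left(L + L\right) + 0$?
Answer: $\frac{1}{5} \approx 0.2$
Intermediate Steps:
$a{\left(L \right)} = 2 L$ ($a{\left(L \right)} = 2 L + 0 = 2 L$)
$A{\left(S,T \right)} = \frac{-7 + T}{-1 + S}$
$Z{\left(U \right)} = U$ ($Z{\left(U \right)} = \frac{2 U}{2} = U$)
$\frac{1}{Z{\left(A{\left(-2,-8 \right)} \right)}} = \frac{1}{\frac{1}{-1 - 2} \left(-7 - 8\right)} = \frac{1}{\frac{1}{-3} \left(-15\right)} = \frac{1}{\left(- \frac{1}{3}\right) \left(-15\right)} = \frac{1}{5}$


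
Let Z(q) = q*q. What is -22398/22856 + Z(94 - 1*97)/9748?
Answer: -13633125/13925018 ≈ -0.97904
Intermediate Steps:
Z(q) = q²
-22398/22856 + Z(94 - 1*97)/9748 = -22398/22856 + (94 - 1*97)²/9748 = -22398*1/22856 + (94 - 97)²*(1/9748) = -11199/11428 + (-3)²*(1/9748) = -11199/11428 + 9*(1/9748) = -11199/11428 + 9/9748 = -13633125/13925018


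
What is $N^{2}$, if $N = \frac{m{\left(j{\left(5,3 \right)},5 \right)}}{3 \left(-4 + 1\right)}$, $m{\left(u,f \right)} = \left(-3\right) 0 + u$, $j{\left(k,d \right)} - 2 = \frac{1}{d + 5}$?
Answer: $\frac{289}{5184} \approx 0.055748$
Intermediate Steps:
$j{\left(k,d \right)} = 2 + \frac{1}{5 + d}$ ($j{\left(k,d \right)} = 2 + \frac{1}{d + 5} = 2 + \frac{1}{5 + d}$)
$m{\left(u,f \right)} = u$ ($m{\left(u,f \right)} = 0 + u = u$)
$N = - \frac{17}{72}$ ($N = \frac{\frac{1}{5 + 3} \left(11 + 2 \cdot 3\right)}{3 \left(-4 + 1\right)} = \frac{\frac{1}{8} \left(11 + 6\right)}{3 \left(-3\right)} = \frac{\frac{1}{8} \cdot 17}{-9} = \frac{17}{8} \left(- \frac{1}{9}\right) = - \frac{17}{72} \approx -0.23611$)
$N^{2} = \left(- \frac{17}{72}\right)^{2} = \frac{289}{5184}$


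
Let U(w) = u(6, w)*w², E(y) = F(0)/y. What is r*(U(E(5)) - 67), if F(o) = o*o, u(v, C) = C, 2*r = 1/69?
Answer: -67/138 ≈ -0.48551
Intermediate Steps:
r = 1/138 (r = (½)/69 = (½)*(1/69) = 1/138 ≈ 0.0072464)
F(o) = o²
E(y) = 0 (E(y) = 0²/y = 0/y = 0)
U(w) = w³ (U(w) = w*w² = w³)
r*(U(E(5)) - 67) = (0³ - 67)/138 = (0 - 67)/138 = (1/138)*(-67) = -67/138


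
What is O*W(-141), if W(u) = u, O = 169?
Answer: -23829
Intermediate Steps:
O*W(-141) = 169*(-141) = -23829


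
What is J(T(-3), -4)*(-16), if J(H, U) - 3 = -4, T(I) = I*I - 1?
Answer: 16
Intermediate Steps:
T(I) = -1 + I² (T(I) = I² - 1 = -1 + I²)
J(H, U) = -1 (J(H, U) = 3 - 4 = -1)
J(T(-3), -4)*(-16) = -1*(-16) = 16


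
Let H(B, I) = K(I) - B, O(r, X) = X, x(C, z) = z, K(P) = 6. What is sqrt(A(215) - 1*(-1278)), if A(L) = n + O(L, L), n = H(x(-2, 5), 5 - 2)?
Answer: 3*sqrt(166) ≈ 38.652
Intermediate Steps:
H(B, I) = 6 - B
n = 1 (n = 6 - 1*5 = 6 - 5 = 1)
A(L) = 1 + L
sqrt(A(215) - 1*(-1278)) = sqrt((1 + 215) - 1*(-1278)) = sqrt(216 + 1278) = sqrt(1494) = 3*sqrt(166)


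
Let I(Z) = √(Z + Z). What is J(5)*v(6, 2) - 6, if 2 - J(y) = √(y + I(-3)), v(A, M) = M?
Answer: -2 - 2*√(5 + I*√6) ≈ -6.5973 - 1.0656*I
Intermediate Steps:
I(Z) = √2*√Z (I(Z) = √(2*Z) = √2*√Z)
J(y) = 2 - √(y + I*√6) (J(y) = 2 - √(y + √2*√(-3)) = 2 - √(y + √2*(I*√3)) = 2 - √(y + I*√6))
J(5)*v(6, 2) - 6 = (2 - √(5 + I*√6))*2 - 6 = (4 - 2*√(5 + I*√6)) - 6 = -2 - 2*√(5 + I*√6)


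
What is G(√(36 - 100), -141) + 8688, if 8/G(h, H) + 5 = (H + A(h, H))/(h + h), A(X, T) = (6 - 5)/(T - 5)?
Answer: 4867207390832/560246969 - 384729856*I/560246969 ≈ 8687.6 - 0.68672*I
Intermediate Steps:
A(X, T) = 1/(-5 + T)
G(h, H) = 8/(-5 + (H + 1/(-5 + H))/(2*h)) (G(h, H) = 8/(-5 + (H + 1/(-5 + H))/(h + h)) = 8/(-5 + (H + 1/(-5 + H))/((2*h))) = 8/(-5 + (H + 1/(-5 + H))*(1/(2*h))) = 8/(-5 + (H + 1/(-5 + H))/(2*h)))
G(√(36 - 100), -141) + 8688 = 16*√(36 - 100)*(-5 - 141)/(1 + (-5 - 141)*(-141 - 10*√(36 - 100))) + 8688 = 16*√(-64)*(-146)/(1 - 146*(-141 - 80*I)) + 8688 = 16*(8*I)*(-146)/(1 - 146*(-141 - 80*I)) + 8688 = 16*(8*I)*(-146)/(1 + (20586 + 11680*I)) + 8688 = 16*(8*I)*(-146)/(20587 + 11680*I) + 8688 = 16*(8*I)*((20587 - 11680*I)/560246969)*(-146) + 8688 = -18688*I*(20587 - 11680*I)/560246969 + 8688 = 8688 - 18688*I*(20587 - 11680*I)/560246969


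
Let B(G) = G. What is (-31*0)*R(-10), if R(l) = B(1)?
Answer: 0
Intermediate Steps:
R(l) = 1
(-31*0)*R(-10) = -31*0*1 = 0*1 = 0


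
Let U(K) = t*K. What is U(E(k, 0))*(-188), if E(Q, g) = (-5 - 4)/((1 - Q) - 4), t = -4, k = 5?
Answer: 846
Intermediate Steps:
E(Q, g) = -9/(-3 - Q)
U(K) = -4*K
U(E(k, 0))*(-188) = -36/(3 + 5)*(-188) = -36/8*(-188) = -4*9/8*(-188) = -9/2*(-188) = 846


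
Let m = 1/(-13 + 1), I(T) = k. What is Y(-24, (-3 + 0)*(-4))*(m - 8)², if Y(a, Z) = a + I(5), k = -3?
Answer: -28227/16 ≈ -1764.2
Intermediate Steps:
I(T) = -3
Y(a, Z) = -3 + a (Y(a, Z) = a - 3 = -3 + a)
m = -1/12 (m = 1/(-12) = -1/12 ≈ -0.083333)
Y(-24, (-3 + 0)*(-4))*(m - 8)² = (-3 - 24)*(-1/12 - 8)² = -27*(-97/12)² = -27*9409/144 = -28227/16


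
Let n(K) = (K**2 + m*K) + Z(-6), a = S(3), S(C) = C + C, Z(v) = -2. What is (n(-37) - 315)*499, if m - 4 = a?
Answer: 340318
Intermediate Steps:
S(C) = 2*C
a = 6 (a = 2*3 = 6)
m = 10 (m = 4 + 6 = 10)
n(K) = -2 + K**2 + 10*K (n(K) = (K**2 + 10*K) - 2 = -2 + K**2 + 10*K)
(n(-37) - 315)*499 = ((-2 + (-37)**2 + 10*(-37)) - 315)*499 = ((-2 + 1369 - 370) - 315)*499 = (997 - 315)*499 = 682*499 = 340318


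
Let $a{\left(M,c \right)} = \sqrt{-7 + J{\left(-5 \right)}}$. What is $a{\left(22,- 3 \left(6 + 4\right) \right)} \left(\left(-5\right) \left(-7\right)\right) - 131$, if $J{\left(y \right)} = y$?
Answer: $-131 + 70 i \sqrt{3} \approx -131.0 + 121.24 i$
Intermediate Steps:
$a{\left(M,c \right)} = 2 i \sqrt{3}$ ($a{\left(M,c \right)} = \sqrt{-7 - 5} = \sqrt{-12} = 2 i \sqrt{3}$)
$a{\left(22,- 3 \left(6 + 4\right) \right)} \left(\left(-5\right) \left(-7\right)\right) - 131 = 2 i \sqrt{3} \left(\left(-5\right) \left(-7\right)\right) - 131 = 2 i \sqrt{3} \cdot 35 - 131 = 70 i \sqrt{3} - 131 = -131 + 70 i \sqrt{3}$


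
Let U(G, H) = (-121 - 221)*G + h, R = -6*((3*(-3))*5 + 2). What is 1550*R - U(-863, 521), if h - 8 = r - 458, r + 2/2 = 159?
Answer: 105046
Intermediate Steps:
r = 158 (r = -1 + 159 = 158)
R = 258 (R = -6*(-9*5 + 2) = -6*(-45 + 2) = -6*(-43) = 258)
h = -292 (h = 8 + (158 - 458) = 8 - 300 = -292)
U(G, H) = -292 - 342*G (U(G, H) = (-121 - 221)*G - 292 = -342*G - 292 = -292 - 342*G)
1550*R - U(-863, 521) = 1550*258 - (-292 - 342*(-863)) = 399900 - (-292 + 295146) = 399900 - 1*294854 = 399900 - 294854 = 105046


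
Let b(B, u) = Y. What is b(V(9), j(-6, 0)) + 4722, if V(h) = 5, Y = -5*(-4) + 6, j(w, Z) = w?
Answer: 4748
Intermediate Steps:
Y = 26 (Y = 20 + 6 = 26)
b(B, u) = 26
b(V(9), j(-6, 0)) + 4722 = 26 + 4722 = 4748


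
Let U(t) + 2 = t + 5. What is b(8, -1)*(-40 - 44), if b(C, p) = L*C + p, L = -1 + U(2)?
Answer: -2604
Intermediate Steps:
U(t) = 3 + t (U(t) = -2 + (t + 5) = -2 + (5 + t) = 3 + t)
L = 4 (L = -1 + (3 + 2) = -1 + 5 = 4)
b(C, p) = p + 4*C (b(C, p) = 4*C + p = p + 4*C)
b(8, -1)*(-40 - 44) = (-1 + 4*8)*(-40 - 44) = (-1 + 32)*(-84) = 31*(-84) = -2604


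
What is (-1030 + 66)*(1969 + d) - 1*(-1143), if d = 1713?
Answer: -3548305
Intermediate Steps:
(-1030 + 66)*(1969 + d) - 1*(-1143) = (-1030 + 66)*(1969 + 1713) - 1*(-1143) = -964*3682 + 1143 = -3549448 + 1143 = -3548305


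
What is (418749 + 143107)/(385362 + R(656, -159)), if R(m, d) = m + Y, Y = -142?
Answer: 140464/96469 ≈ 1.4561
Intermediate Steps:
R(m, d) = -142 + m (R(m, d) = m - 142 = -142 + m)
(418749 + 143107)/(385362 + R(656, -159)) = (418749 + 143107)/(385362 + (-142 + 656)) = 561856/(385362 + 514) = 561856/385876 = 561856*(1/385876) = 140464/96469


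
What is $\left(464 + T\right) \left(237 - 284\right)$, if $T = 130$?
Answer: $-27918$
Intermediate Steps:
$\left(464 + T\right) \left(237 - 284\right) = \left(464 + 130\right) \left(237 - 284\right) = 594 \left(-47\right) = -27918$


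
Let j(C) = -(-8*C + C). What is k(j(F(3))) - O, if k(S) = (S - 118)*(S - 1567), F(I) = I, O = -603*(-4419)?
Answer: -2514695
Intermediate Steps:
O = 2664657
j(C) = 7*C (j(C) = -(-7)*C = 7*C)
k(S) = (-1567 + S)*(-118 + S) (k(S) = (-118 + S)*(-1567 + S) = (-1567 + S)*(-118 + S))
k(j(F(3))) - O = (184906 + (7*3)**2 - 11795*3) - 1*2664657 = (184906 + 21**2 - 1685*21) - 2664657 = (184906 + 441 - 35385) - 2664657 = 149962 - 2664657 = -2514695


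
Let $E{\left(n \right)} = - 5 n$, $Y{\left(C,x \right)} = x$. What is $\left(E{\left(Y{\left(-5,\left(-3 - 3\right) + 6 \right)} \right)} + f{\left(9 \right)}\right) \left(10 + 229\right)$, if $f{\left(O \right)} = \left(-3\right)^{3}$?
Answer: $-6453$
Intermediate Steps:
$f{\left(O \right)} = -27$
$\left(E{\left(Y{\left(-5,\left(-3 - 3\right) + 6 \right)} \right)} + f{\left(9 \right)}\right) \left(10 + 229\right) = \left(- 5 \left(\left(-3 - 3\right) + 6\right) - 27\right) \left(10 + 229\right) = \left(- 5 \left(-6 + 6\right) - 27\right) 239 = \left(\left(-5\right) 0 - 27\right) 239 = \left(0 - 27\right) 239 = \left(-27\right) 239 = -6453$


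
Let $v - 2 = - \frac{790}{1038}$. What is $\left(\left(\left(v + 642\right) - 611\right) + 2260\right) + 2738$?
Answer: $\frac{2610694}{519} \approx 5030.2$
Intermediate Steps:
$v = \frac{643}{519}$ ($v = 2 - \frac{790}{1038} = 2 - \frac{395}{519} = \frac{643}{519} \approx 1.2389$)
$\left(\left(\left(v + 642\right) - 611\right) + 2260\right) + 2738 = \left(\left(\left(\frac{643}{519} + 642\right) - 611\right) + 2260\right) + 2738 = \left(\left(\frac{333841}{519} - 611\right) + 2260\right) + 2738 = \left(\frac{16732}{519} + 2260\right) + 2738 = \frac{1189672}{519} + 2738 = \frac{2610694}{519}$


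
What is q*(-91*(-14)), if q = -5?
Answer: -6370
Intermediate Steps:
q*(-91*(-14)) = -(-455)*(-14) = -5*1274 = -6370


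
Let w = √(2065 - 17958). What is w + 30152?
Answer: 30152 + I*√15893 ≈ 30152.0 + 126.07*I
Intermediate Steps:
w = I*√15893 (w = √(-15893) = I*√15893 ≈ 126.07*I)
w + 30152 = I*√15893 + 30152 = 30152 + I*√15893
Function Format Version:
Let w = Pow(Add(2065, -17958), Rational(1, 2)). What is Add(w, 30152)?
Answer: Add(30152, Mul(I, Pow(15893, Rational(1, 2)))) ≈ Add(30152., Mul(126.07, I))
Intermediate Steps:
w = Mul(I, Pow(15893, Rational(1, 2))) (w = Pow(-15893, Rational(1, 2)) = Mul(I, Pow(15893, Rational(1, 2))) ≈ Mul(126.07, I))
Add(w, 30152) = Add(Mul(I, Pow(15893, Rational(1, 2))), 30152) = Add(30152, Mul(I, Pow(15893, Rational(1, 2))))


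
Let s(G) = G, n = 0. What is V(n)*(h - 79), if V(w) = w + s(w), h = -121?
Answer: 0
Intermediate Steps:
V(w) = 2*w (V(w) = w + w = 2*w)
V(n)*(h - 79) = (2*0)*(-121 - 79) = 0*(-200) = 0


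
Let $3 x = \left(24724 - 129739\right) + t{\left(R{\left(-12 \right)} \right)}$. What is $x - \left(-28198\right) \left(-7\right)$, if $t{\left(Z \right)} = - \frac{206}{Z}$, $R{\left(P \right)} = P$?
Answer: $- \frac{4182935}{18} \approx -2.3239 \cdot 10^{5}$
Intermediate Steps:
$x = - \frac{629987}{18}$ ($x = \frac{\left(24724 - 129739\right) - \frac{206}{-12}}{3} = \frac{-105015 - - \frac{103}{6}}{3} = \frac{-105015 + \frac{103}{6}}{3} = \frac{1}{3} \left(- \frac{629987}{6}\right) = - \frac{629987}{18} \approx -34999.0$)
$x - \left(-28198\right) \left(-7\right) = - \frac{629987}{18} - \left(-28198\right) \left(-7\right) = - \frac{629987}{18} - 197386 = - \frac{4182935}{18}$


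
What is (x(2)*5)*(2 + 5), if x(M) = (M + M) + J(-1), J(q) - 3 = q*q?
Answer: 280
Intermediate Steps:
J(q) = 3 + q² (J(q) = 3 + q*q = 3 + q²)
x(M) = 4 + 2*M (x(M) = (M + M) + (3 + (-1)²) = 2*M + (3 + 1) = 2*M + 4 = 4 + 2*M)
(x(2)*5)*(2 + 5) = ((4 + 2*2)*5)*(2 + 5) = ((4 + 4)*5)*7 = (8*5)*7 = 40*7 = 280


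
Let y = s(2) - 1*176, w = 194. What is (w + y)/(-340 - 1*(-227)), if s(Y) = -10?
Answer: -8/113 ≈ -0.070796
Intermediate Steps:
y = -186 (y = -10 - 1*176 = -10 - 176 = -186)
(w + y)/(-340 - 1*(-227)) = (194 - 186)/(-340 - 1*(-227)) = 8/(-340 + 227) = 8/(-113) = 8*(-1/113) = -8/113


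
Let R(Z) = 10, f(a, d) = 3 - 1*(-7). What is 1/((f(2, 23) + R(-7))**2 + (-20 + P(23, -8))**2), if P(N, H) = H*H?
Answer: 1/2336 ≈ 0.00042808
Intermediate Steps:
P(N, H) = H**2
f(a, d) = 10 (f(a, d) = 3 + 7 = 10)
1/((f(2, 23) + R(-7))**2 + (-20 + P(23, -8))**2) = 1/((10 + 10)**2 + (-20 + (-8)**2)**2) = 1/(20**2 + (-20 + 64)**2) = 1/(400 + 44**2) = 1/(400 + 1936) = 1/2336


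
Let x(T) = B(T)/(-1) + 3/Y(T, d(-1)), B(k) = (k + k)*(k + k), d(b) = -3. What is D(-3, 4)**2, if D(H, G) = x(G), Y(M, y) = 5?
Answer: 100489/25 ≈ 4019.6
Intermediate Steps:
B(k) = 4*k**2 (B(k) = (2*k)*(2*k) = 4*k**2)
x(T) = 3/5 - 4*T**2 (x(T) = (4*T**2)/(-1) + 3/5 = (4*T**2)*(-1) + 3*(1/5) = -4*T**2 + 3/5 = 3/5 - 4*T**2)
D(H, G) = 3/5 - 4*G**2
D(-3, 4)**2 = (3/5 - 4*4**2)**2 = (3/5 - 4*16)**2 = (3/5 - 64)**2 = (-317/5)**2 = 100489/25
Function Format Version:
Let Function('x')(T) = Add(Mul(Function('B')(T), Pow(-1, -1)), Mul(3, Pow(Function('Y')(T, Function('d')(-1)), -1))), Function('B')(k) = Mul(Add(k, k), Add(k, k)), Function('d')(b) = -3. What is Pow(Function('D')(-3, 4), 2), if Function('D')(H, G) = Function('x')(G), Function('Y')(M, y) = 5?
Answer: Rational(100489, 25) ≈ 4019.6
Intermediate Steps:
Function('B')(k) = Mul(4, Pow(k, 2)) (Function('B')(k) = Mul(Mul(2, k), Mul(2, k)) = Mul(4, Pow(k, 2)))
Function('x')(T) = Add(Rational(3, 5), Mul(-4, Pow(T, 2))) (Function('x')(T) = Add(Mul(Mul(4, Pow(T, 2)), Pow(-1, -1)), Mul(3, Pow(5, -1))) = Add(Mul(Mul(4, Pow(T, 2)), -1), Mul(3, Rational(1, 5))) = Add(Mul(-4, Pow(T, 2)), Rational(3, 5)) = Add(Rational(3, 5), Mul(-4, Pow(T, 2))))
Function('D')(H, G) = Add(Rational(3, 5), Mul(-4, Pow(G, 2)))
Pow(Function('D')(-3, 4), 2) = Pow(Add(Rational(3, 5), Mul(-4, Pow(4, 2))), 2) = Pow(Add(Rational(3, 5), Mul(-4, 16)), 2) = Pow(Add(Rational(3, 5), -64), 2) = Pow(Rational(-317, 5), 2) = Rational(100489, 25)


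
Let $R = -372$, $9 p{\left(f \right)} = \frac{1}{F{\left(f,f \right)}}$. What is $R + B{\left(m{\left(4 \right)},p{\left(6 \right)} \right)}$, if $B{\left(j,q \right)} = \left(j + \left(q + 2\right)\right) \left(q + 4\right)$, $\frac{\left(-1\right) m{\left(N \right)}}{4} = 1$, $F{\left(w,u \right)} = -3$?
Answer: $- \frac{277073}{729} \approx -380.07$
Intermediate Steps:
$m{\left(N \right)} = -4$ ($m{\left(N \right)} = \left(-4\right) 1 = -4$)
$p{\left(f \right)} = - \frac{1}{27}$ ($p{\left(f \right)} = \frac{1}{9 \left(-3\right)} = \frac{1}{9} \left(- \frac{1}{3}\right) = - \frac{1}{27}$)
$B{\left(j,q \right)} = \left(4 + q\right) \left(2 + j + q\right)$ ($B{\left(j,q \right)} = \left(j + \left(2 + q\right)\right) \left(4 + q\right) = \left(2 + j + q\right) \left(4 + q\right) = \left(4 + q\right) \left(2 + j + q\right)$)
$R + B{\left(m{\left(4 \right)},p{\left(6 \right)} \right)} = -372 + \left(8 + \left(- \frac{1}{27}\right)^{2} + 4 \left(-4\right) + 6 \left(- \frac{1}{27}\right) - - \frac{4}{27}\right) = -372 + \left(8 + \frac{1}{729} - 16 - \frac{2}{9} + \frac{4}{27}\right) = -372 - \frac{5885}{729} = - \frac{277073}{729}$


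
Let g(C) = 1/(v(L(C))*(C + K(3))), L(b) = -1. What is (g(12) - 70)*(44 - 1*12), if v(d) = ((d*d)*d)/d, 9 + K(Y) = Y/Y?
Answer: -2232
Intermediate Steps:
K(Y) = -8 (K(Y) = -9 + Y/Y = -9 + 1 = -8)
v(d) = d² (v(d) = (d²*d)/d = d³/d = d²)
g(C) = 1/(-8 + C) (g(C) = 1/((-1)²*(C - 8)) = 1/(1*(-8 + C)) = 1/(-8 + C))
(g(12) - 70)*(44 - 1*12) = (1/(-8 + 12) - 70)*(44 - 1*12) = (1/4 - 70)*(44 - 12) = (¼ - 70)*32 = -279/4*32 = -2232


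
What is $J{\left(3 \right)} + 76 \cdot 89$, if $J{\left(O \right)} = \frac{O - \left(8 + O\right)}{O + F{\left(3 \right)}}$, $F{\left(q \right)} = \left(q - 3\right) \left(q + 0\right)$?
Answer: $\frac{20284}{3} \approx 6761.3$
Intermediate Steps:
$F{\left(q \right)} = q \left(-3 + q\right)$ ($F{\left(q \right)} = \left(-3 + q\right) q = q \left(-3 + q\right)$)
$J{\left(O \right)} = - \frac{8}{O}$ ($J{\left(O \right)} = \frac{O - \left(8 + O\right)}{O + 3 \left(-3 + 3\right)} = - \frac{8}{O + 3 \cdot 0} = - \frac{8}{O + 0} = - \frac{8}{O}$)
$J{\left(3 \right)} + 76 \cdot 89 = - \frac{8}{3} + 76 \cdot 89 = \left(-8\right) \frac{1}{3} + 6764 = - \frac{8}{3} + 6764 = \frac{20284}{3}$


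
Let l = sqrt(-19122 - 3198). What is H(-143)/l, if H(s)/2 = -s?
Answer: -143*I*sqrt(155)/930 ≈ -1.9143*I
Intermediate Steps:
l = 12*I*sqrt(155) (l = sqrt(-22320) = 12*I*sqrt(155) ≈ 149.4*I)
H(s) = -2*s (H(s) = 2*(-s) = -2*s)
H(-143)/l = (-2*(-143))/((12*I*sqrt(155))) = 286*(-I*sqrt(155)/1860) = -143*I*sqrt(155)/930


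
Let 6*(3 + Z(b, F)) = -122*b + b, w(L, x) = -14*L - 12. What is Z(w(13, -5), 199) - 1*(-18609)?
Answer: 67555/3 ≈ 22518.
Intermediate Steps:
w(L, x) = -12 - 14*L
Z(b, F) = -3 - 121*b/6 (Z(b, F) = -3 + (-122*b + b)/6 = -3 + (-121*b)/6 = -3 - 121*b/6)
Z(w(13, -5), 199) - 1*(-18609) = (-3 - 121*(-12 - 14*13)/6) - 1*(-18609) = (-3 - 121*(-12 - 182)/6) + 18609 = (-3 - 121/6*(-194)) + 18609 = (-3 + 11737/3) + 18609 = 11728/3 + 18609 = 67555/3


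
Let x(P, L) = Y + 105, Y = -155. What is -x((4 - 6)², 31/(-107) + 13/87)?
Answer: 50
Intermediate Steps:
x(P, L) = -50 (x(P, L) = -155 + 105 = -50)
-x((4 - 6)², 31/(-107) + 13/87) = -1*(-50) = 50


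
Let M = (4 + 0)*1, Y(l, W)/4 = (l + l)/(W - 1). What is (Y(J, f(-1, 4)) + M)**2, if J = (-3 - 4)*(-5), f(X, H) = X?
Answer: 18496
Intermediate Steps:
J = 35 (J = -7*(-5) = 35)
Y(l, W) = 8*l/(-1 + W) (Y(l, W) = 4*((l + l)/(W - 1)) = 4*((2*l)/(-1 + W)) = 4*(2*l/(-1 + W)) = 8*l/(-1 + W))
M = 4 (M = 4*1 = 4)
(Y(J, f(-1, 4)) + M)**2 = (8*35/(-1 - 1) + 4)**2 = (8*35/(-2) + 4)**2 = (8*35*(-1/2) + 4)**2 = (-140 + 4)**2 = (-136)**2 = 18496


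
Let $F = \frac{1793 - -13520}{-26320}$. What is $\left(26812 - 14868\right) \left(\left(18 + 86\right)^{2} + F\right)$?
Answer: $\frac{425000077851}{3290} \approx 1.2918 \cdot 10^{8}$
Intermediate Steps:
$F = - \frac{15313}{26320}$ ($F = \left(1793 + 13520\right) \left(- \frac{1}{26320}\right) = 15313 \left(- \frac{1}{26320}\right) = - \frac{15313}{26320} \approx -0.5818$)
$\left(26812 - 14868\right) \left(\left(18 + 86\right)^{2} + F\right) = \left(26812 - 14868\right) \left(\left(18 + 86\right)^{2} - \frac{15313}{26320}\right) = 11944 \left(104^{2} - \frac{15313}{26320}\right) = 11944 \left(10816 - \frac{15313}{26320}\right) = 11944 \cdot \frac{284661807}{26320} = \frac{425000077851}{3290}$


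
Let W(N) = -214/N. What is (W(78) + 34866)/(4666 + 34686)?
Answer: 1359667/1534728 ≈ 0.88593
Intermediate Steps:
(W(78) + 34866)/(4666 + 34686) = (-214/78 + 34866)/(4666 + 34686) = (-214*1/78 + 34866)/39352 = (-107/39 + 34866)*(1/39352) = (1359667/39)*(1/39352) = 1359667/1534728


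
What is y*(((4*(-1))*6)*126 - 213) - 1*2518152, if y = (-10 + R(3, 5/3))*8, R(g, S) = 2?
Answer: -2310984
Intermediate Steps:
y = -64 (y = (-10 + 2)*8 = -8*8 = -64)
y*(((4*(-1))*6)*126 - 213) - 1*2518152 = -64*(((4*(-1))*6)*126 - 213) - 1*2518152 = -64*(-4*6*126 - 213) - 2518152 = -64*(-24*126 - 213) - 2518152 = -64*(-3024 - 213) - 2518152 = -64*(-3237) - 2518152 = 207168 - 2518152 = -2310984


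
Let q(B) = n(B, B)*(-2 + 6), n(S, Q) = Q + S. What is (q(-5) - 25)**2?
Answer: 4225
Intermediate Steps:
q(B) = 8*B (q(B) = (B + B)*(-2 + 6) = (2*B)*4 = 8*B)
(q(-5) - 25)**2 = (8*(-5) - 25)**2 = (-40 - 25)**2 = (-65)**2 = 4225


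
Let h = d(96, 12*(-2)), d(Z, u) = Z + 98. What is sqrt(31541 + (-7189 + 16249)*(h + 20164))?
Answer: sqrt(184475021) ≈ 13582.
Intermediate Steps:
d(Z, u) = 98 + Z
h = 194 (h = 98 + 96 = 194)
sqrt(31541 + (-7189 + 16249)*(h + 20164)) = sqrt(31541 + (-7189 + 16249)*(194 + 20164)) = sqrt(31541 + 9060*20358) = sqrt(31541 + 184443480) = sqrt(184475021)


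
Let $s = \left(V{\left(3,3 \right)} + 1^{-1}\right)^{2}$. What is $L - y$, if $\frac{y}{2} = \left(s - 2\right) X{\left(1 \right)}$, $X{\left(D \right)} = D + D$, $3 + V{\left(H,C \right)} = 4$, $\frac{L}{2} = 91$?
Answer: $174$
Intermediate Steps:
$L = 182$ ($L = 2 \cdot 91 = 182$)
$V{\left(H,C \right)} = 1$ ($V{\left(H,C \right)} = -3 + 4 = 1$)
$s = 4$ ($s = \left(1 + 1^{-1}\right)^{2} = \left(1 + 1\right)^{2} = 2^{2} = 4$)
$X{\left(D \right)} = 2 D$
$y = 8$ ($y = 2 \left(4 - 2\right) 2 \cdot 1 = 2 \cdot 2 \cdot 2 = 2 \cdot 4 = 8$)
$L - y = 182 - 8 = 174$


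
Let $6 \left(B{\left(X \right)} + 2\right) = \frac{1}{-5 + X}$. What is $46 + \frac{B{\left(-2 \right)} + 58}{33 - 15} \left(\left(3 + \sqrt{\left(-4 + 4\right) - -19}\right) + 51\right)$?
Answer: $\frac{2995}{14} + \frac{2351 \sqrt{19}}{756} \approx 227.48$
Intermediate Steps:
$B{\left(X \right)} = -2 + \frac{1}{6 \left(-5 + X\right)}$
$46 + \frac{B{\left(-2 \right)} + 58}{33 - 15} \left(\left(3 + \sqrt{\left(-4 + 4\right) - -19}\right) + 51\right) = 46 + \frac{\frac{61 - -24}{6 \left(-5 - 2\right)} + 58}{33 - 15} \left(\left(3 + \sqrt{\left(-4 + 4\right) - -19}\right) + 51\right) = 46 + \frac{\frac{61 + 24}{6 \left(-7\right)} + 58}{18} \left(\left(3 + \sqrt{0 + 19}\right) + 51\right) = 46 + \left(\frac{1}{6} \left(- \frac{1}{7}\right) 85 + 58\right) \frac{1}{18} \left(\left(3 + \sqrt{19}\right) + 51\right) = 46 + \left(- \frac{85}{42} + 58\right) \frac{1}{18} \left(54 + \sqrt{19}\right) = 46 + \frac{2351}{42} \cdot \frac{1}{18} \left(54 + \sqrt{19}\right) = 46 + \frac{2351 \left(54 + \sqrt{19}\right)}{756} = 46 + \left(\frac{2351}{14} + \frac{2351 \sqrt{19}}{756}\right) = \frac{2995}{14} + \frac{2351 \sqrt{19}}{756}$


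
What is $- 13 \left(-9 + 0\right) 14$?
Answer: $1638$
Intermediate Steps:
$- 13 \left(-9 + 0\right) 14 = \left(-13\right) \left(-9\right) 14 = 117 \cdot 14 = 1638$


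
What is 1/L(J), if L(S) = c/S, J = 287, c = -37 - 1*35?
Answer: -287/72 ≈ -3.9861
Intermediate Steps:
c = -72 (c = -37 - 35 = -72)
L(S) = -72/S
1/L(J) = 1/(-72/287) = -287/72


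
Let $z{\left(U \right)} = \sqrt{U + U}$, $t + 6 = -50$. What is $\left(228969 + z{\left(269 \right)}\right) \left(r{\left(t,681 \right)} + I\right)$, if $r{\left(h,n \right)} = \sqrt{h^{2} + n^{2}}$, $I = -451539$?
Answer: $- \left(228969 + \sqrt{538}\right) \left(451539 - \sqrt{466897}\right) \approx -1.0324 \cdot 10^{11}$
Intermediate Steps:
$t = -56$ ($t = -6 - 50 = -56$)
$z{\left(U \right)} = \sqrt{2} \sqrt{U}$ ($z{\left(U \right)} = \sqrt{2 U} = \sqrt{2} \sqrt{U}$)
$\left(228969 + z{\left(269 \right)}\right) \left(r{\left(t,681 \right)} + I\right) = \left(228969 + \sqrt{2} \sqrt{269}\right) \left(\sqrt{\left(-56\right)^{2} + 681^{2}} - 451539\right) = \left(228969 + \sqrt{538}\right) \left(\sqrt{3136 + 463761} - 451539\right) = \left(228969 + \sqrt{538}\right) \left(\sqrt{466897} - 451539\right) = \left(228969 + \sqrt{538}\right) \left(-451539 + \sqrt{466897}\right) = \left(-451539 + \sqrt{466897}\right) \left(228969 + \sqrt{538}\right)$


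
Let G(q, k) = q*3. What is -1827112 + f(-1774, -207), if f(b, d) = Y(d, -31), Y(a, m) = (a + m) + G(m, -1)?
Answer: -1827443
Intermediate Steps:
G(q, k) = 3*q
Y(a, m) = a + 4*m (Y(a, m) = (a + m) + 3*m = a + 4*m)
f(b, d) = -124 + d (f(b, d) = d + 4*(-31) = d - 124 = -124 + d)
-1827112 + f(-1774, -207) = -1827112 + (-124 - 207) = -1827112 - 331 = -1827443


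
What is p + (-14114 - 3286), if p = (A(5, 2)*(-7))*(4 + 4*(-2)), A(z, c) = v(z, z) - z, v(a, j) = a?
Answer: -17400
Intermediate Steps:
A(z, c) = 0 (A(z, c) = z - z = 0)
p = 0 (p = (0*(-7))*(4 + 4*(-2)) = 0*(4 - 8) = 0*(-4) = 0)
p + (-14114 - 3286) = 0 + (-14114 - 3286) = 0 - 17400 = -17400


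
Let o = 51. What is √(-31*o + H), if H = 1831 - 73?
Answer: √177 ≈ 13.304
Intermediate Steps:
H = 1758
√(-31*o + H) = √(-31*51 + 1758) = √(-1581 + 1758) = √177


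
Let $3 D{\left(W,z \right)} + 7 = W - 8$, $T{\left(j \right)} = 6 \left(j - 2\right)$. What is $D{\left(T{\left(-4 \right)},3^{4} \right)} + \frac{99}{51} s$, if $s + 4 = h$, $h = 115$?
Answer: $\frac{3374}{17} \approx 198.47$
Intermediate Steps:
$T{\left(j \right)} = -12 + 6 j$ ($T{\left(j \right)} = 6 \left(-2 + j\right) = -12 + 6 j$)
$D{\left(W,z \right)} = -5 + \frac{W}{3}$ ($D{\left(W,z \right)} = - \frac{7}{3} + \frac{W - 8}{3} = - \frac{7}{3} + \frac{-8 + W}{3} = - \frac{7}{3} + \left(- \frac{8}{3} + \frac{W}{3}\right) = -5 + \frac{W}{3}$)
$s = 111$ ($s = -4 + 115 = 111$)
$D{\left(T{\left(-4 \right)},3^{4} \right)} + \frac{99}{51} s = \left(-5 + \frac{-12 + 6 \left(-4\right)}{3}\right) + \frac{99}{51} \cdot 111 = \left(-5 + \frac{-12 - 24}{3}\right) + 99 \cdot \frac{1}{51} \cdot 111 = \left(-5 + \frac{1}{3} \left(-36\right)\right) + \frac{33}{17} \cdot 111 = \left(-5 - 12\right) + \frac{3663}{17} = -17 + \frac{3663}{17} = \frac{3374}{17}$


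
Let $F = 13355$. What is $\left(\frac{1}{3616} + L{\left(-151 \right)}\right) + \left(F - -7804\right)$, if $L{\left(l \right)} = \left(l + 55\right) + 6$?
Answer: $\frac{76185505}{3616} \approx 21069.0$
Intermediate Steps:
$L{\left(l \right)} = 61 + l$ ($L{\left(l \right)} = \left(55 + l\right) + 6 = 61 + l$)
$\left(\frac{1}{3616} + L{\left(-151 \right)}\right) + \left(F - -7804\right) = \left(\frac{1}{3616} + \left(61 - 151\right)\right) + \left(13355 - -7804\right) = \left(\frac{1}{3616} - 90\right) + \left(13355 + 7804\right) = - \frac{325439}{3616} + 21159 = \frac{76185505}{3616}$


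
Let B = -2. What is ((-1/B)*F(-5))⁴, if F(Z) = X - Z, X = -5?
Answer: 0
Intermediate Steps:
F(Z) = -5 - Z
((-1/B)*F(-5))⁴ = ((-1/(-2))*(-5 - 1*(-5)))⁴ = ((-1*(-½))*(-5 + 5))⁴ = ((½)*0)⁴ = 0⁴ = 0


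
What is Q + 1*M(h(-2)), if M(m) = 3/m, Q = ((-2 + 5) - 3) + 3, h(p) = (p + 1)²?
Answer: 6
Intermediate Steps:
h(p) = (1 + p)²
Q = 3 (Q = (3 - 3) + 3 = 0 + 3 = 3)
Q + 1*M(h(-2)) = 3 + 1*(3/((1 - 2)²)) = 3 + 1*(3/((-1)²)) = 3 + 1*(3/1) = 3 + 1*(3*1) = 3 + 1*3 = 3 + 3 = 6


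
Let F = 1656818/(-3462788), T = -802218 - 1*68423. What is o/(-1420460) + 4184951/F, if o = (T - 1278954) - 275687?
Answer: -5146182855921911451/588360924070 ≈ -8.7466e+6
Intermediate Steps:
T = -870641 (T = -802218 - 68423 = -870641)
F = -828409/1731394 (F = 1656818*(-1/3462788) = -828409/1731394 ≈ -0.47846)
o = -2425282 (o = (-870641 - 1278954) - 275687 = -2149595 - 275687 = -2425282)
o/(-1420460) + 4184951/F = -2425282/(-1420460) + 4184951/(-828409/1731394) = -2425282*(-1/1420460) + 4184951*(-1731394/828409) = 1212641/710230 - 7245799051694/828409 = -5146182855921911451/588360924070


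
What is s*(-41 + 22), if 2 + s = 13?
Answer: -209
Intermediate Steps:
s = 11 (s = -2 + 13 = 11)
s*(-41 + 22) = 11*(-41 + 22) = 11*(-19) = -209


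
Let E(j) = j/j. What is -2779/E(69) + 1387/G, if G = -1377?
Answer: -3828070/1377 ≈ -2780.0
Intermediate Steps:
E(j) = 1
-2779/E(69) + 1387/G = -2779/1 + 1387/(-1377) = -2779*1 + 1387*(-1/1377) = -2779 - 1387/1377 = -3828070/1377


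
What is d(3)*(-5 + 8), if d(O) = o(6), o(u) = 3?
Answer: 9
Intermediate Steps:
d(O) = 3
d(3)*(-5 + 8) = 3*(-5 + 8) = 3*3 = 9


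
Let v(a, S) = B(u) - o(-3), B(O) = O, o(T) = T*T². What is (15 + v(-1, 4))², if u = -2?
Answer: 1600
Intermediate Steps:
o(T) = T³
v(a, S) = 25 (v(a, S) = -2 - 1*(-3)³ = -2 - 1*(-27) = -2 + 27 = 25)
(15 + v(-1, 4))² = (15 + 25)² = 40² = 1600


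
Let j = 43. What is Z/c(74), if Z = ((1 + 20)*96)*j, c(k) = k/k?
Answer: 86688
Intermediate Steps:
c(k) = 1
Z = 86688 (Z = ((1 + 20)*96)*43 = (21*96)*43 = 2016*43 = 86688)
Z/c(74) = 86688/1 = 86688*1 = 86688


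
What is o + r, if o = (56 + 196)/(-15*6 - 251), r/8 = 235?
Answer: 640828/341 ≈ 1879.3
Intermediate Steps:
r = 1880 (r = 8*235 = 1880)
o = -252/341 (o = 252/(-90 - 251) = 252/(-341) = 252*(-1/341) = -252/341 ≈ -0.73900)
o + r = -252/341 + 1880 = 640828/341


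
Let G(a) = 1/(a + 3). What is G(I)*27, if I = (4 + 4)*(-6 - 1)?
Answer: -27/53 ≈ -0.50943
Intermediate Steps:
I = -56 (I = 8*(-7) = -56)
G(a) = 1/(3 + a)
G(I)*27 = 27/(3 - 56) = 27/(-53) = -1/53*27 = -27/53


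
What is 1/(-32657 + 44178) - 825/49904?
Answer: -9454921/574943984 ≈ -0.016445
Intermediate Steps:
1/(-32657 + 44178) - 825/49904 = 1/11521 - 825*1/49904 = 1/11521 - 825/49904 = -9454921/574943984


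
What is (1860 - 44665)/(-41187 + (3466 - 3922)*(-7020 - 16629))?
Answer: -42805/10742757 ≈ -0.0039845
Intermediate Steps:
(1860 - 44665)/(-41187 + (3466 - 3922)*(-7020 - 16629)) = -42805/(-41187 - 456*(-23649)) = -42805/(-41187 + 10783944) = -42805/10742757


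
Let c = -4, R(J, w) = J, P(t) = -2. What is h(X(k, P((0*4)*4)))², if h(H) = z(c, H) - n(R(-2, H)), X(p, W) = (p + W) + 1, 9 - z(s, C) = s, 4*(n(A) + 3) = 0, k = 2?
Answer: 256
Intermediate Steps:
n(A) = -3 (n(A) = -3 + (¼)*0 = -3 + 0 = -3)
z(s, C) = 9 - s
X(p, W) = 1 + W + p (X(p, W) = (W + p) + 1 = 1 + W + p)
h(H) = 16 (h(H) = (9 - 1*(-4)) - 1*(-3) = (9 + 4) + 3 = 13 + 3 = 16)
h(X(k, P((0*4)*4)))² = 16² = 256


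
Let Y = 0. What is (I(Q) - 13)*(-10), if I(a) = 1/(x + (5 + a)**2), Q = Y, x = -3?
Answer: 1425/11 ≈ 129.55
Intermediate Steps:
Q = 0
I(a) = 1/(-3 + (5 + a)**2)
(I(Q) - 13)*(-10) = (1/(-3 + (5 + 0)**2) - 13)*(-10) = (1/(-3 + 5**2) - 13)*(-10) = (1/(-3 + 25) - 13)*(-10) = (1/22 - 13)*(-10) = -285/22*(-10) = 1425/11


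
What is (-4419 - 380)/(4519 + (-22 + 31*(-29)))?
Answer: -4799/3598 ≈ -1.3338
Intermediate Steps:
(-4419 - 380)/(4519 + (-22 + 31*(-29))) = -4799/(4519 + (-22 - 899)) = -4799/(4519 - 921) = -4799/3598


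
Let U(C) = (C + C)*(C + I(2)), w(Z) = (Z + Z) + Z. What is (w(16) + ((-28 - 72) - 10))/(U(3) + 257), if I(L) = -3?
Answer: -62/257 ≈ -0.24125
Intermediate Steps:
w(Z) = 3*Z (w(Z) = 2*Z + Z = 3*Z)
U(C) = 2*C*(-3 + C) (U(C) = (C + C)*(C - 3) = (2*C)*(-3 + C) = 2*C*(-3 + C))
(w(16) + ((-28 - 72) - 10))/(U(3) + 257) = (3*16 + ((-28 - 72) - 10))/(2*3*(-3 + 3) + 257) = (48 + (-100 - 10))/(2*3*0 + 257) = (48 - 110)/(0 + 257) = -62/257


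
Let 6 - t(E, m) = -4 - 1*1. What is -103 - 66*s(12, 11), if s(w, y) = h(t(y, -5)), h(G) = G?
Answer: -829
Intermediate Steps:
t(E, m) = 11 (t(E, m) = 6 - (-4 - 1*1) = 6 - (-4 - 1) = 6 - 1*(-5) = 6 + 5 = 11)
s(w, y) = 11
-103 - 66*s(12, 11) = -103 - 66*11 = -103 - 726 = -829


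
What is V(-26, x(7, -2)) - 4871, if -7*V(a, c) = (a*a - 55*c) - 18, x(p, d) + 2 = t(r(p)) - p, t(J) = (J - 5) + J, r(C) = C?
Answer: -4965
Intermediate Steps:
t(J) = -5 + 2*J (t(J) = (-5 + J) + J = -5 + 2*J)
x(p, d) = -7 + p (x(p, d) = -2 + ((-5 + 2*p) - p) = -2 + (-5 + p) = -7 + p)
V(a, c) = 18/7 - a**2/7 + 55*c/7 (V(a, c) = -((a*a - 55*c) - 18)/7 = -((a**2 - 55*c) - 18)/7 = -(-18 + a**2 - 55*c)/7 = 18/7 - a**2/7 + 55*c/7)
V(-26, x(7, -2)) - 4871 = (18/7 - 1/7*(-26)**2 + 55*(-7 + 7)/7) - 4871 = (18/7 - 1/7*676 + (55/7)*0) - 4871 = (18/7 - 676/7 + 0) - 4871 = -94 - 4871 = -4965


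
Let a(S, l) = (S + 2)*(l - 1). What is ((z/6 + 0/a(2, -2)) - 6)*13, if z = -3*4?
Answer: -104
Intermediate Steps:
z = -12
a(S, l) = (-1 + l)*(2 + S) (a(S, l) = (2 + S)*(-1 + l) = (-1 + l)*(2 + S))
((z/6 + 0/a(2, -2)) - 6)*13 = ((-12/6 + 0/(-2 - 1*2 + 2*(-2) + 2*(-2))) - 6)*13 = ((-12*⅙ + 0/(-2 - 2 - 4 - 4)) - 6)*13 = ((-2 + 0/(-12)) - 6)*13 = ((-2 + 0*(-1/12)) - 6)*13 = ((-2 + 0) - 6)*13 = (-2 - 6)*13 = -8*13 = -104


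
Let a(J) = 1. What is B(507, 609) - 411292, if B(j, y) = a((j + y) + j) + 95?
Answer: -411196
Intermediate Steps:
B(j, y) = 96 (B(j, y) = 1 + 95 = 96)
B(507, 609) - 411292 = 96 - 411292 = -411196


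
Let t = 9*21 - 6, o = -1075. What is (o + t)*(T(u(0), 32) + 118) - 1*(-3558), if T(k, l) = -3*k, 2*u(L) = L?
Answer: -101698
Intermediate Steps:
u(L) = L/2
t = 183 (t = 189 - 6 = 183)
(o + t)*(T(u(0), 32) + 118) - 1*(-3558) = (-1075 + 183)*(-3*0/2 + 118) - 1*(-3558) = -892*(-3*0 + 118) + 3558 = -892*(0 + 118) + 3558 = -892*118 + 3558 = -105256 + 3558 = -101698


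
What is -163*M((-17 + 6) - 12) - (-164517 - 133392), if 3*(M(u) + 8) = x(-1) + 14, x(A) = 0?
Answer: 895357/3 ≈ 2.9845e+5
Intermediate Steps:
M(u) = -10/3 (M(u) = -8 + (0 + 14)/3 = -8 + (⅓)*14 = -8 + 14/3 = -10/3)
-163*M((-17 + 6) - 12) - (-164517 - 133392) = -163*(-10/3) - (-164517 - 133392) = 1630/3 - 1*(-297909) = 1630/3 + 297909 = 895357/3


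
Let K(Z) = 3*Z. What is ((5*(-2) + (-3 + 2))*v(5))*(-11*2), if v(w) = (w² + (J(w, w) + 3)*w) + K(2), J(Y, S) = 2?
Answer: 13552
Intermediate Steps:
v(w) = 6 + w² + 5*w (v(w) = (w² + (2 + 3)*w) + 3*2 = (w² + 5*w) + 6 = 6 + w² + 5*w)
((5*(-2) + (-3 + 2))*v(5))*(-11*2) = ((5*(-2) + (-3 + 2))*(6 + 5² + 5*5))*(-11*2) = ((-10 - 1)*(6 + 25 + 25))*(-22) = -11*56*(-22) = -616*(-22) = 13552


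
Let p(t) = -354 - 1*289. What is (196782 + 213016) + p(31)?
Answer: 409155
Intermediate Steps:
p(t) = -643 (p(t) = -354 - 289 = -643)
(196782 + 213016) + p(31) = (196782 + 213016) - 643 = 409798 - 643 = 409155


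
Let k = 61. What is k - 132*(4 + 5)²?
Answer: -10631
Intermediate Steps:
k - 132*(4 + 5)² = 61 - 132*(4 + 5)² = 61 - 132*9² = 61 - 132*81 = 61 - 10692 = -10631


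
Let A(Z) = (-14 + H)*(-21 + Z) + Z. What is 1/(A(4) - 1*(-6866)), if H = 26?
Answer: 1/6666 ≈ 0.00015002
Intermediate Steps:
A(Z) = -252 + 13*Z (A(Z) = (-14 + 26)*(-21 + Z) + Z = 12*(-21 + Z) + Z = (-252 + 12*Z) + Z = -252 + 13*Z)
1/(A(4) - 1*(-6866)) = 1/((-252 + 13*4) - 1*(-6866)) = 1/((-252 + 52) + 6866) = 1/(-200 + 6866) = 1/6666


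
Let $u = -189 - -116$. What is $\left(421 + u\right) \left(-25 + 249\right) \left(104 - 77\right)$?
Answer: $2104704$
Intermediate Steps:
$u = -73$ ($u = -189 + 116 = -73$)
$\left(421 + u\right) \left(-25 + 249\right) \left(104 - 77\right) = \left(421 - 73\right) \left(-25 + 249\right) \left(104 - 77\right) = 348 \cdot 224 \left(104 - 77\right) = 348 \cdot 224 \cdot 27 = 348 \cdot 6048 = 2104704$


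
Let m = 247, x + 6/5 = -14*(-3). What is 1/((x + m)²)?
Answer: 25/2070721 ≈ 1.2073e-5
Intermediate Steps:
x = 204/5 (x = -6/5 - 14*(-3) = -6/5 + 42 = 204/5 ≈ 40.800)
1/((x + m)²) = 1/((204/5 + 247)²) = 1/((1439/5)²) = 1/(2070721/25) = 25/2070721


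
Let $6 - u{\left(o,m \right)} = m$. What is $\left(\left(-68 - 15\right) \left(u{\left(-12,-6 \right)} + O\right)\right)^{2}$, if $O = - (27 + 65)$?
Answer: $44089600$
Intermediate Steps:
$u{\left(o,m \right)} = 6 - m$
$O = -92$ ($O = \left(-1\right) 92 = -92$)
$\left(\left(-68 - 15\right) \left(u{\left(-12,-6 \right)} + O\right)\right)^{2} = \left(\left(-68 - 15\right) \left(\left(6 - -6\right) - 92\right)\right)^{2} = \left(- 83 \left(\left(6 + 6\right) - 92\right)\right)^{2} = \left(- 83 \left(12 - 92\right)\right)^{2} = \left(\left(-83\right) \left(-80\right)\right)^{2} = 6640^{2} = 44089600$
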